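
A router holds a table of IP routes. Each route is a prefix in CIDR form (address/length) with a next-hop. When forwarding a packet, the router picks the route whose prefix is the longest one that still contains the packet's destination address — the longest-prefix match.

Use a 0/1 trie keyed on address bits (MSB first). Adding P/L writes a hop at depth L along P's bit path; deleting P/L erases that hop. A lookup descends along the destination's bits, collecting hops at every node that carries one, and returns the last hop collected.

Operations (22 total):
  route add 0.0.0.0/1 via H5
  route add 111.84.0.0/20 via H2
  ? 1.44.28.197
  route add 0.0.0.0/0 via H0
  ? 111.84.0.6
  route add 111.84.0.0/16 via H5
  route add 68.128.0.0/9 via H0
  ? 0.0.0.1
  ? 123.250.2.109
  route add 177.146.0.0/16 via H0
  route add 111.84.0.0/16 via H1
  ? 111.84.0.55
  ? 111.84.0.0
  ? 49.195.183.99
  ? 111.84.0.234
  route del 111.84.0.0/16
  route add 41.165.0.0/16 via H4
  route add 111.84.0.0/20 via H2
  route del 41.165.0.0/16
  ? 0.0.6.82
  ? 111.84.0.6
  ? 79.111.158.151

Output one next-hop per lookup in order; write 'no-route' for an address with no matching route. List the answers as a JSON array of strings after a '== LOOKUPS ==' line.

Trace:
  add 0.0.0.0/1 -> H5 at depth 1
  add 111.84.0.0/20 -> H2 at depth 20
  lookup 1.44.28.197: bits 0 walk d0:-→d1:H5 -> H5
  add 0.0.0.0/0 -> H0 at depth 0
  lookup 111.84.0.6: bits 01101111010101000000 walk d0:H0→d1:H5→d2:-→d3:-→d4:-→d5:-→d6:-→d7:-→d8:-→d9:-→d10:-→d11:-→d12:-→d13:-→d14:-→d15:-→d16:-→d17:-→d18:-→d19:-→d20:H2 -> H2
  add 111.84.0.0/16 -> H5 at depth 16
  add 68.128.0.0/9 -> H0 at depth 9
  lookup 0.0.0.1: bits 0 walk d0:H0→d1:H5 -> H5
  lookup 123.250.2.109: bits 011 walk d0:H0→d1:H5→d2:-→d3:- -> H5
  add 177.146.0.0/16 -> H0 at depth 16
  add 111.84.0.0/16 -> H1 at depth 16
  lookup 111.84.0.55: bits 01101111010101000000 walk d0:H0→d1:H5→d2:-→d3:-→d4:-→d5:-→d6:-→d7:-→d8:-→d9:-→d10:-→d11:-→d12:-→d13:-→d14:-→d15:-→d16:H1→d17:-→d18:-→d19:-→d20:H2 -> H2
  lookup 111.84.0.0: bits 01101111010101000000 walk d0:H0→d1:H5→d2:-→d3:-→d4:-→d5:-→d6:-→d7:-→d8:-→d9:-→d10:-→d11:-→d12:-→d13:-→d14:-→d15:-→d16:H1→d17:-→d18:-→d19:-→d20:H2 -> H2
  lookup 49.195.183.99: bits 0 walk d0:H0→d1:H5 -> H5
  lookup 111.84.0.234: bits 01101111010101000000 walk d0:H0→d1:H5→d2:-→d3:-→d4:-→d5:-→d6:-→d7:-→d8:-→d9:-→d10:-→d11:-→d12:-→d13:-→d14:-→d15:-→d16:H1→d17:-→d18:-→d19:-→d20:H2 -> H2
  - 111.84.0.0/16 clear@16
  add 41.165.0.0/16 -> H4 at depth 16
  add 111.84.0.0/20 -> H2 at depth 20
  - 41.165.0.0/16 clear@16
  lookup 0.0.6.82: bits 00 walk d0:H0→d1:H5→d2:- -> H5
  lookup 111.84.0.6: bits 01101111010101000000 walk d0:H0→d1:H5→d2:-→d3:-→d4:-→d5:-→d6:-→d7:-→d8:-→d9:-→d10:-→d11:-→d12:-→d13:-→d14:-→d15:-→d16:-→d17:-→d18:-→d19:-→d20:H2 -> H2
  lookup 79.111.158.151: bits 0100 walk d0:H0→d1:H5→d2:-→d3:-→d4:- -> H5

== LOOKUPS ==
["H5","H2","H5","H5","H2","H2","H5","H2","H5","H2","H5"]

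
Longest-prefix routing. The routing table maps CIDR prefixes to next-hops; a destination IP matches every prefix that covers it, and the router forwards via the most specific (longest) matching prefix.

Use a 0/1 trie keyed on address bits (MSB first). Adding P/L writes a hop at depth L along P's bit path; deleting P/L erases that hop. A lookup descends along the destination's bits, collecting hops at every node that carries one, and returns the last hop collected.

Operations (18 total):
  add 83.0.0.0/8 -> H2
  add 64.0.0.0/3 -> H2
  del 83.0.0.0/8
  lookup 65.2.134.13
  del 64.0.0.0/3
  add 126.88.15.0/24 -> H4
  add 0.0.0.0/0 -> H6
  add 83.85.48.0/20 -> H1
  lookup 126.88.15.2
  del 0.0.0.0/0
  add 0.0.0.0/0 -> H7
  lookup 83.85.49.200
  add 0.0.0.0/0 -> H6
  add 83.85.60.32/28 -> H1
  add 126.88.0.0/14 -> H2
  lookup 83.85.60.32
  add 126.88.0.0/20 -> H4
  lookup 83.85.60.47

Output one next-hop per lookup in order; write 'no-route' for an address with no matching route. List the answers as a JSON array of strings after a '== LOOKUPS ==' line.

Process each operation:
  add 83.0.0.0/8 -> H2 at depth 8
  add 64.0.0.0/3 -> H2 at depth 3
  - 83.0.0.0/8 clear@8
  lookup 65.2.134.13: bits 010 walk d0:-→d1:-→d2:-→d3:H2 -> H2
  - 64.0.0.0/3 clear@3
  add 126.88.15.0/24 -> H4 at depth 24
  add 0.0.0.0/0 -> H6 at depth 0
  add 83.85.48.0/20 -> H1 at depth 20
  lookup 126.88.15.2: bits 011111100101100000001111 walk d0:H6→d1:-→d2:-→d3:-→d4:-→d5:-→d6:-→d7:-→d8:-→d9:-→d10:-→d11:-→d12:-→d13:-→d14:-→d15:-→d16:-→d17:-→d18:-→d19:-→d20:-→d21:-→d22:-→d23:-→d24:H4 -> H4
  - 0.0.0.0/0 clear@0
  add 0.0.0.0/0 -> H7 at depth 0
  lookup 83.85.49.200: bits 01010011010101010011 walk d0:H7→d1:-→d2:-→d3:-→d4:-→d5:-→d6:-→d7:-→d8:-→d9:-→d10:-→d11:-→d12:-→d13:-→d14:-→d15:-→d16:-→d17:-→d18:-→d19:-→d20:H1 -> H1
  add 0.0.0.0/0 -> H6 at depth 0
  add 83.85.60.32/28 -> H1 at depth 28
  add 126.88.0.0/14 -> H2 at depth 14
  lookup 83.85.60.32: bits 0101001101010101001111000010 walk d0:H6→d1:-→d2:-→d3:-→d4:-→d5:-→d6:-→d7:-→d8:-→d9:-→d10:-→d11:-→d12:-→d13:-→d14:-→d15:-→d16:-→d17:-→d18:-→d19:-→d20:H1→d21:-→d22:-→d23:-→d24:-→d25:-→d26:-→d27:-→d28:H1 -> H1
  add 126.88.0.0/20 -> H4 at depth 20
  lookup 83.85.60.47: bits 0101001101010101001111000010 walk d0:H6→d1:-→d2:-→d3:-→d4:-→d5:-→d6:-→d7:-→d8:-→d9:-→d10:-→d11:-→d12:-→d13:-→d14:-→d15:-→d16:-→d17:-→d18:-→d19:-→d20:H1→d21:-→d22:-→d23:-→d24:-→d25:-→d26:-→d27:-→d28:H1 -> H1

== LOOKUPS ==
["H2","H4","H1","H1","H1"]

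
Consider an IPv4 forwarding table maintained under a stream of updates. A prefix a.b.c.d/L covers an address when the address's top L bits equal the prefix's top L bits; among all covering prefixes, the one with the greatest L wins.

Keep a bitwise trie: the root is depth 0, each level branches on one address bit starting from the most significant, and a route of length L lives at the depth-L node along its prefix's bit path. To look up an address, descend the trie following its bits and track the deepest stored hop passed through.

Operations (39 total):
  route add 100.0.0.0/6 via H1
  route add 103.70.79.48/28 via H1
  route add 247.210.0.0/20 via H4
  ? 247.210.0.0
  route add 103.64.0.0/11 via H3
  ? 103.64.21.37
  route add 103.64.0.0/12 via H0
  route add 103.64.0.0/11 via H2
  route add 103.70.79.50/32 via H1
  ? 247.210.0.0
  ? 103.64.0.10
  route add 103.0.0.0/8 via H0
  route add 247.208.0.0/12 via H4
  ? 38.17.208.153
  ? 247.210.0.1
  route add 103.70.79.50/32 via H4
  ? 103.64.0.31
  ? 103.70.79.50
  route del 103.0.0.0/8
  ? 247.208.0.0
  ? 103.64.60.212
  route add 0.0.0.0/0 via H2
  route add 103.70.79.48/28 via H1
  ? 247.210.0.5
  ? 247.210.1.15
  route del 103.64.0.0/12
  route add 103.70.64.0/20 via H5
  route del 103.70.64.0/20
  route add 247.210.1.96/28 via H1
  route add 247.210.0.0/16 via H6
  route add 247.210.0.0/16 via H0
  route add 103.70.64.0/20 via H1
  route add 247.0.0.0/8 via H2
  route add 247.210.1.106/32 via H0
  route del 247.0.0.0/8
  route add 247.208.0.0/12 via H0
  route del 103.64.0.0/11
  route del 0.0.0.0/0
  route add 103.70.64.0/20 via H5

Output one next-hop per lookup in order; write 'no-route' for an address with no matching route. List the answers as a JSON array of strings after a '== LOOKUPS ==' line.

Apply in order:
  + 100.0.0.0/6 (H1) depth=6
  + 103.70.79.48/28 (H1) depth=28
  + 247.210.0.0/20 (H4) depth=20
  lookup 247.210.0.0: bits 11110111110100100000 walk d0:-→d1:-→d2:-→d3:-→d4:-→d5:-→d6:-→d7:-→d8:-→d9:-→d10:-→d11:-→d12:-→d13:-→d14:-→d15:-→d16:-→d17:-→d18:-→d19:-→d20:H4 -> H4
  + 103.64.0.0/11 (H3) depth=11
  lookup 103.64.21.37: bits 0110011101000 walk d0:-→d1:-→d2:-→d3:-→d4:-→d5:-→d6:H1→d7:-→d8:-→d9:-→d10:-→d11:H3→d12:-→d13:- -> H3
  + 103.64.0.0/12 (H0) depth=12
  + 103.64.0.0/11 (H2) depth=11
  + 103.70.79.50/32 (H1) depth=32
  lookup 247.210.0.0: bits 11110111110100100000 walk d0:-→d1:-→d2:-→d3:-→d4:-→d5:-→d6:-→d7:-→d8:-→d9:-→d10:-→d11:-→d12:-→d13:-→d14:-→d15:-→d16:-→d17:-→d18:-→d19:-→d20:H4 -> H4
  lookup 103.64.0.10: bits 0110011101000 walk d0:-→d1:-→d2:-→d3:-→d4:-→d5:-→d6:H1→d7:-→d8:-→d9:-→d10:-→d11:H2→d12:H0→d13:- -> H0
  + 103.0.0.0/8 (H0) depth=8
  + 247.208.0.0/12 (H4) depth=12
  lookup 38.17.208.153: bits 0 walk d0:-→d1:- -> no-route
  lookup 247.210.0.1: bits 11110111110100100000 walk d0:-→d1:-→d2:-→d3:-→d4:-→d5:-→d6:-→d7:-→d8:-→d9:-→d10:-→d11:-→d12:H4→d13:-→d14:-→d15:-→d16:-→d17:-→d18:-→d19:-→d20:H4 -> H4
  + 103.70.79.50/32 (H4) depth=32
  lookup 103.64.0.31: bits 0110011101000 walk d0:-→d1:-→d2:-→d3:-→d4:-→d5:-→d6:H1→d7:-→d8:H0→d9:-→d10:-→d11:H2→d12:H0→d13:- -> H0
  lookup 103.70.79.50: bits 01100111010001100100111100110010 walk d0:-→d1:-→d2:-→d3:-→d4:-→d5:-→d6:H1→d7:-→d8:H0→d9:-→d10:-→d11:H2→d12:H0→d13:-→d14:-→d15:-→d16:-→d17:-→d18:-→d19:-→d20:-→d21:-→d22:-→d23:-→d24:-→d25:-→d26:-→d27:-→d28:H1→d29:-→d30:-→d31:-→d32:H4 -> H4
  - 103.0.0.0/8 clear@8
  lookup 247.208.0.0: bits 11110111110100 walk d0:-→d1:-→d2:-→d3:-→d4:-→d5:-→d6:-→d7:-→d8:-→d9:-→d10:-→d11:-→d12:H4→d13:-→d14:- -> H4
  lookup 103.64.60.212: bits 0110011101000 walk d0:-→d1:-→d2:-→d3:-→d4:-→d5:-→d6:H1→d7:-→d8:-→d9:-→d10:-→d11:H2→d12:H0→d13:- -> H0
  + 0.0.0.0/0 (H2) depth=0
  + 103.70.79.48/28 (H1) depth=28
  lookup 247.210.0.5: bits 11110111110100100000 walk d0:H2→d1:-→d2:-→d3:-→d4:-→d5:-→d6:-→d7:-→d8:-→d9:-→d10:-→d11:-→d12:H4→d13:-→d14:-→d15:-→d16:-→d17:-→d18:-→d19:-→d20:H4 -> H4
  lookup 247.210.1.15: bits 11110111110100100000 walk d0:H2→d1:-→d2:-→d3:-→d4:-→d5:-→d6:-→d7:-→d8:-→d9:-→d10:-→d11:-→d12:H4→d13:-→d14:-→d15:-→d16:-→d17:-→d18:-→d19:-→d20:H4 -> H4
  - 103.64.0.0/12 clear@12
  + 103.70.64.0/20 (H5) depth=20
  - 103.70.64.0/20 clear@20
  + 247.210.1.96/28 (H1) depth=28
  + 247.210.0.0/16 (H6) depth=16
  + 247.210.0.0/16 (H0) depth=16
  + 103.70.64.0/20 (H1) depth=20
  + 247.0.0.0/8 (H2) depth=8
  + 247.210.1.106/32 (H0) depth=32
  - 247.0.0.0/8 clear@8
  + 247.208.0.0/12 (H0) depth=12
  - 103.64.0.0/11 clear@11
  - 0.0.0.0/0 clear@0
  + 103.70.64.0/20 (H5) depth=20

== LOOKUPS ==
["H4","H3","H4","H0","no-route","H4","H0","H4","H4","H0","H4","H4"]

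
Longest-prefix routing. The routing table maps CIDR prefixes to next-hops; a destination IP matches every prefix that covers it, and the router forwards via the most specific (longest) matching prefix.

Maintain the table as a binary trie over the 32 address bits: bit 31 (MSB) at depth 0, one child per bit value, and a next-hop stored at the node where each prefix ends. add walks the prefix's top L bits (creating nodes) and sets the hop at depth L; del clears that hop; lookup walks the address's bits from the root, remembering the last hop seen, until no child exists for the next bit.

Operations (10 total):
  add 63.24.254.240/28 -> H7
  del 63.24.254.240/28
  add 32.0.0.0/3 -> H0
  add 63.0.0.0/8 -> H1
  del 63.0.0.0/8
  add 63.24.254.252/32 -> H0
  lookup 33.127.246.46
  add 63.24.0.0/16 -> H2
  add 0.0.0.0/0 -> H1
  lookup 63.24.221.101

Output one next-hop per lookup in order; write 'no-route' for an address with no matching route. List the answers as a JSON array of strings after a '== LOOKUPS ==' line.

Trace:
  + 63.24.254.240/28 (H7) depth=28
  - 63.24.254.240/28 clear@28
  + 32.0.0.0/3 (H0) depth=3
  + 63.0.0.0/8 (H1) depth=8
  - 63.0.0.0/8 clear@8
  + 63.24.254.252/32 (H0) depth=32
  Q 33.127.246.46: descend 001 ; hops seen [H0] ; pick H0
  + 63.24.0.0/16 (H2) depth=16
  + 0.0.0.0/0 (H1) depth=0
  Q 63.24.221.101: descend 001111110001100011 ; hops seen [H1,H0,H2] ; pick H2

== LOOKUPS ==
["H0","H2"]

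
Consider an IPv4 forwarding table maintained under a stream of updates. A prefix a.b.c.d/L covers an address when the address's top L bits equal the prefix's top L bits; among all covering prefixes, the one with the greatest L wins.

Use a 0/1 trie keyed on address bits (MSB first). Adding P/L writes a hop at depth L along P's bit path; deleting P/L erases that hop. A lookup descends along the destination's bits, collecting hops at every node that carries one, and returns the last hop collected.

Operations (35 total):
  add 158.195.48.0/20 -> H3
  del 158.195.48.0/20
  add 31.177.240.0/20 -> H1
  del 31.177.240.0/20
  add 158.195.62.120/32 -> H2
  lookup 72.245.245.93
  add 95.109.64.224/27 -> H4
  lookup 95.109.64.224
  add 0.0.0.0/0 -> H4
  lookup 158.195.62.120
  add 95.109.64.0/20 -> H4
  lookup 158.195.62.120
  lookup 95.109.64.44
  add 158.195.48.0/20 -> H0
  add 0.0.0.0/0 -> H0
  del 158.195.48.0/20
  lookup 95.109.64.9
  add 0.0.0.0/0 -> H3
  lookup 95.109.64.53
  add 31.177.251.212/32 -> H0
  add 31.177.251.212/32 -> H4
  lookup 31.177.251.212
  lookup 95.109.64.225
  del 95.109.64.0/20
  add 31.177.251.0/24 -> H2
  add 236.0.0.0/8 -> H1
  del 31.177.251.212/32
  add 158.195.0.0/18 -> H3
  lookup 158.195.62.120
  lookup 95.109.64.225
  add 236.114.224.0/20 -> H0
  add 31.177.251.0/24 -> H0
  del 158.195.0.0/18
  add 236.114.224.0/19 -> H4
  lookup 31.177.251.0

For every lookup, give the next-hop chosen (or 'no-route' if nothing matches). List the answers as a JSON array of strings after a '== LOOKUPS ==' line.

Process each operation:
  add 158.195.48.0/20 -> H3 at depth 20
  del 158.195.48.0/20 (clear depth 20)
  add 31.177.240.0/20 -> H1 at depth 20
  del 31.177.240.0/20 (clear depth 20)
  add 158.195.62.120/32 -> H2 at depth 32
  ? 72.245.245.93  path d0:-→d1:-  best=no-route
  add 95.109.64.224/27 -> H4 at depth 27
  ? 95.109.64.224  path d0:-→d1:-→d2:-→d3:-→d4:-→d5:-→d6:-→d7:-→d8:-→d9:-→d10:-→d11:-→d12:-→d13:-→d14:-→d15:-→d16:-→d17:-→d18:-→d19:-→d20:-→d21:-→d22:-→d23:-→d24:-→d25:-→d26:-→d27:H4  best=H4
  add 0.0.0.0/0 -> H4 at depth 0
  ? 158.195.62.120  path d0:H4→d1:-→d2:-→d3:-→d4:-→d5:-→d6:-→d7:-→d8:-→d9:-→d10:-→d11:-→d12:-→d13:-→d14:-→d15:-→d16:-→d17:-→d18:-→d19:-→d20:-→d21:-→d22:-→d23:-→d24:-→d25:-→d26:-→d27:-→d28:-→d29:-→d30:-→d31:-→d32:H2  best=H2
  add 95.109.64.0/20 -> H4 at depth 20
  ? 158.195.62.120  path d0:H4→d1:-→d2:-→d3:-→d4:-→d5:-→d6:-→d7:-→d8:-→d9:-→d10:-→d11:-→d12:-→d13:-→d14:-→d15:-→d16:-→d17:-→d18:-→d19:-→d20:-→d21:-→d22:-→d23:-→d24:-→d25:-→d26:-→d27:-→d28:-→d29:-→d30:-→d31:-→d32:H2  best=H2
  ? 95.109.64.44  path d0:H4→d1:-→d2:-→d3:-→d4:-→d5:-→d6:-→d7:-→d8:-→d9:-→d10:-→d11:-→d12:-→d13:-→d14:-→d15:-→d16:-→d17:-→d18:-→d19:-→d20:H4→d21:-→d22:-→d23:-→d24:-  best=H4
  add 158.195.48.0/20 -> H0 at depth 20
  add 0.0.0.0/0 -> H0 at depth 0
  del 158.195.48.0/20 (clear depth 20)
  ? 95.109.64.9  path d0:H0→d1:-→d2:-→d3:-→d4:-→d5:-→d6:-→d7:-→d8:-→d9:-→d10:-→d11:-→d12:-→d13:-→d14:-→d15:-→d16:-→d17:-→d18:-→d19:-→d20:H4→d21:-→d22:-→d23:-→d24:-  best=H4
  add 0.0.0.0/0 -> H3 at depth 0
  ? 95.109.64.53  path d0:H3→d1:-→d2:-→d3:-→d4:-→d5:-→d6:-→d7:-→d8:-→d9:-→d10:-→d11:-→d12:-→d13:-→d14:-→d15:-→d16:-→d17:-→d18:-→d19:-→d20:H4→d21:-→d22:-→d23:-→d24:-  best=H4
  add 31.177.251.212/32 -> H0 at depth 32
  add 31.177.251.212/32 -> H4 at depth 32
  ? 31.177.251.212  path d0:H3→d1:-→d2:-→d3:-→d4:-→d5:-→d6:-→d7:-→d8:-→d9:-→d10:-→d11:-→d12:-→d13:-→d14:-→d15:-→d16:-→d17:-→d18:-→d19:-→d20:-→d21:-→d22:-→d23:-→d24:-→d25:-→d26:-→d27:-→d28:-→d29:-→d30:-→d31:-→d32:H4  best=H4
  ? 95.109.64.225  path d0:H3→d1:-→d2:-→d3:-→d4:-→d5:-→d6:-→d7:-→d8:-→d9:-→d10:-→d11:-→d12:-→d13:-→d14:-→d15:-→d16:-→d17:-→d18:-→d19:-→d20:H4→d21:-→d22:-→d23:-→d24:-→d25:-→d26:-→d27:H4  best=H4
  del 95.109.64.0/20 (clear depth 20)
  add 31.177.251.0/24 -> H2 at depth 24
  add 236.0.0.0/8 -> H1 at depth 8
  del 31.177.251.212/32 (clear depth 32)
  add 158.195.0.0/18 -> H3 at depth 18
  ? 158.195.62.120  path d0:H3→d1:-→d2:-→d3:-→d4:-→d5:-→d6:-→d7:-→d8:-→d9:-→d10:-→d11:-→d12:-→d13:-→d14:-→d15:-→d16:-→d17:-→d18:H3→d19:-→d20:-→d21:-→d22:-→d23:-→d24:-→d25:-→d26:-→d27:-→d28:-→d29:-→d30:-→d31:-→d32:H2  best=H2
  ? 95.109.64.225  path d0:H3→d1:-→d2:-→d3:-→d4:-→d5:-→d6:-→d7:-→d8:-→d9:-→d10:-→d11:-→d12:-→d13:-→d14:-→d15:-→d16:-→d17:-→d18:-→d19:-→d20:-→d21:-→d22:-→d23:-→d24:-→d25:-→d26:-→d27:H4  best=H4
  add 236.114.224.0/20 -> H0 at depth 20
  add 31.177.251.0/24 -> H0 at depth 24
  del 158.195.0.0/18 (clear depth 18)
  add 236.114.224.0/19 -> H4 at depth 19
  ? 31.177.251.0  path d0:H3→d1:-→d2:-→d3:-→d4:-→d5:-→d6:-→d7:-→d8:-→d9:-→d10:-→d11:-→d12:-→d13:-→d14:-→d15:-→d16:-→d17:-→d18:-→d19:-→d20:-→d21:-→d22:-→d23:-→d24:H0  best=H0

== LOOKUPS ==
["no-route","H4","H2","H2","H4","H4","H4","H4","H4","H2","H4","H0"]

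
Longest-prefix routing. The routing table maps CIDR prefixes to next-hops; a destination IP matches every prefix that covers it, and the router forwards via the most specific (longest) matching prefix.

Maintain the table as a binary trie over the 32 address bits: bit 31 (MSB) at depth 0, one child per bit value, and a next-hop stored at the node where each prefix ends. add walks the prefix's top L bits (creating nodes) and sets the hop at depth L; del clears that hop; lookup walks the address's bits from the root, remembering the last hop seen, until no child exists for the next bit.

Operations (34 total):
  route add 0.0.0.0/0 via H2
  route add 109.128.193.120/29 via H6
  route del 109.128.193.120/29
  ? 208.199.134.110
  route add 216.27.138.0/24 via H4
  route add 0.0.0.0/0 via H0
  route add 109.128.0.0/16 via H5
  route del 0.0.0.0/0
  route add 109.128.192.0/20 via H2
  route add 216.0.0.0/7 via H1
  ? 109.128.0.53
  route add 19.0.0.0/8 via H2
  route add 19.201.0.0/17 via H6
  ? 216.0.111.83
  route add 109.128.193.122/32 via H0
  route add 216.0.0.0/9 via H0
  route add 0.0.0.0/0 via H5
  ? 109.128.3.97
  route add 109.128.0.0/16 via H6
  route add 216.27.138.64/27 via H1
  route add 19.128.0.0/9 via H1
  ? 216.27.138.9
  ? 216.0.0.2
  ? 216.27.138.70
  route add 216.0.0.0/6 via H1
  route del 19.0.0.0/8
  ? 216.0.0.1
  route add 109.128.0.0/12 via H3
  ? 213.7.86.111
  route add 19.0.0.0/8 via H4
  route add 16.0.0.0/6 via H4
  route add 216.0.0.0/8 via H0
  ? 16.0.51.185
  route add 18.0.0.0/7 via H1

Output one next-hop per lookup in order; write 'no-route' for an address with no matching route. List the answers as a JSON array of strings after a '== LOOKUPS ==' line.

Process each operation:
  add 0.0.0.0/0 -> H2 at depth 0
  add 109.128.193.120/29 -> H6 at depth 29
  - 109.128.193.120/29 clear@29
  lookup 208.199.134.110: bits ε walk d0:H2 -> H2
  add 216.27.138.0/24 -> H4 at depth 24
  add 0.0.0.0/0 -> H0 at depth 0
  add 109.128.0.0/16 -> H5 at depth 16
  - 0.0.0.0/0 clear@0
  add 109.128.192.0/20 -> H2 at depth 20
  add 216.0.0.0/7 -> H1 at depth 7
  lookup 109.128.0.53: bits 0110110110000000 walk d0:-→d1:-→d2:-→d3:-→d4:-→d5:-→d6:-→d7:-→d8:-→d9:-→d10:-→d11:-→d12:-→d13:-→d14:-→d15:-→d16:H5 -> H5
  add 19.0.0.0/8 -> H2 at depth 8
  add 19.201.0.0/17 -> H6 at depth 17
  lookup 216.0.111.83: bits 11011000000 walk d0:-→d1:-→d2:-→d3:-→d4:-→d5:-→d6:-→d7:H1→d8:-→d9:-→d10:-→d11:- -> H1
  add 109.128.193.122/32 -> H0 at depth 32
  add 216.0.0.0/9 -> H0 at depth 9
  add 0.0.0.0/0 -> H5 at depth 0
  lookup 109.128.3.97: bits 0110110110000000 walk d0:H5→d1:-→d2:-→d3:-→d4:-→d5:-→d6:-→d7:-→d8:-→d9:-→d10:-→d11:-→d12:-→d13:-→d14:-→d15:-→d16:H5 -> H5
  add 109.128.0.0/16 -> H6 at depth 16
  add 216.27.138.64/27 -> H1 at depth 27
  add 19.128.0.0/9 -> H1 at depth 9
  lookup 216.27.138.9: bits 1101100000011011100010100 walk d0:H5→d1:-→d2:-→d3:-→d4:-→d5:-→d6:-→d7:H1→d8:-→d9:H0→d10:-→d11:-→d12:-→d13:-→d14:-→d15:-→d16:-→d17:-→d18:-→d19:-→d20:-→d21:-→d22:-→d23:-→d24:H4→d25:- -> H4
  lookup 216.0.0.2: bits 11011000000 walk d0:H5→d1:-→d2:-→d3:-→d4:-→d5:-→d6:-→d7:H1→d8:-→d9:H0→d10:-→d11:- -> H0
  lookup 216.27.138.70: bits 110110000001101110001010010 walk d0:H5→d1:-→d2:-→d3:-→d4:-→d5:-→d6:-→d7:H1→d8:-→d9:H0→d10:-→d11:-→d12:-→d13:-→d14:-→d15:-→d16:-→d17:-→d18:-→d19:-→d20:-→d21:-→d22:-→d23:-→d24:H4→d25:-→d26:-→d27:H1 -> H1
  add 216.0.0.0/6 -> H1 at depth 6
  - 19.0.0.0/8 clear@8
  lookup 216.0.0.1: bits 11011000000 walk d0:H5→d1:-→d2:-→d3:-→d4:-→d5:-→d6:H1→d7:H1→d8:-→d9:H0→d10:-→d11:- -> H0
  add 109.128.0.0/12 -> H3 at depth 12
  lookup 213.7.86.111: bits 1101 walk d0:H5→d1:-→d2:-→d3:-→d4:- -> H5
  add 19.0.0.0/8 -> H4 at depth 8
  add 16.0.0.0/6 -> H4 at depth 6
  add 216.0.0.0/8 -> H0 at depth 8
  lookup 16.0.51.185: bits 000100 walk d0:H5→d1:-→d2:-→d3:-→d4:-→d5:-→d6:H4 -> H4
  add 18.0.0.0/7 -> H1 at depth 7

== LOOKUPS ==
["H2","H5","H1","H5","H4","H0","H1","H0","H5","H4"]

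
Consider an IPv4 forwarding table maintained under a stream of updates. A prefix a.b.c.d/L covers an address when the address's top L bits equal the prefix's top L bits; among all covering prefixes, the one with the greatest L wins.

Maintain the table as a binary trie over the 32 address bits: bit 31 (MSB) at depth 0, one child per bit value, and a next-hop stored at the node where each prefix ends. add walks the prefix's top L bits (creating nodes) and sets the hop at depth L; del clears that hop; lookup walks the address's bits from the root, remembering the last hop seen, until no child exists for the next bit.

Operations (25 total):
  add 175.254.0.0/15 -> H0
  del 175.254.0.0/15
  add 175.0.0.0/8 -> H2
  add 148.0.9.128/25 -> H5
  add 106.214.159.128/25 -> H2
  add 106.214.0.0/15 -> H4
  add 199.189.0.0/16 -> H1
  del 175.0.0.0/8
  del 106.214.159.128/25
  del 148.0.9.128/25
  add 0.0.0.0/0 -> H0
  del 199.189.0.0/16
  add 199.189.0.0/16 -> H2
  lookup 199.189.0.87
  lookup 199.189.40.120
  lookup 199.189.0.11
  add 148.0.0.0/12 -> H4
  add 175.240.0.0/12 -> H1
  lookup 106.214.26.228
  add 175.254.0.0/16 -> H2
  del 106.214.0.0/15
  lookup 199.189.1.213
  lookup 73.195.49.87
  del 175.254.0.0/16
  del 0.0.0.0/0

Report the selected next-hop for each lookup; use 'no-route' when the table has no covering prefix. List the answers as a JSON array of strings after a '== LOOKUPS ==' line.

Process each operation:
  + 175.254.0.0/15 (H0) depth=15
  del 175.254.0.0/15 (clear depth 15)
  + 175.0.0.0/8 (H2) depth=8
  + 148.0.9.128/25 (H5) depth=25
  + 106.214.159.128/25 (H2) depth=25
  + 106.214.0.0/15 (H4) depth=15
  + 199.189.0.0/16 (H1) depth=16
  del 175.0.0.0/8 (clear depth 8)
  del 106.214.159.128/25 (clear depth 25)
  del 148.0.9.128/25 (clear depth 25)
  + 0.0.0.0/0 (H0) depth=0
  del 199.189.0.0/16 (clear depth 16)
  + 199.189.0.0/16 (H2) depth=16
  ? 199.189.0.87  path d0:H0→d1:-→d2:-→d3:-→d4:-→d5:-→d6:-→d7:-→d8:-→d9:-→d10:-→d11:-→d12:-→d13:-→d14:-→d15:-→d16:H2  best=H2
  ? 199.189.40.120  path d0:H0→d1:-→d2:-→d3:-→d4:-→d5:-→d6:-→d7:-→d8:-→d9:-→d10:-→d11:-→d12:-→d13:-→d14:-→d15:-→d16:H2  best=H2
  ? 199.189.0.11  path d0:H0→d1:-→d2:-→d3:-→d4:-→d5:-→d6:-→d7:-→d8:-→d9:-→d10:-→d11:-→d12:-→d13:-→d14:-→d15:-→d16:H2  best=H2
  + 148.0.0.0/12 (H4) depth=12
  + 175.240.0.0/12 (H1) depth=12
  ? 106.214.26.228  path d0:H0→d1:-→d2:-→d3:-→d4:-→d5:-→d6:-→d7:-→d8:-→d9:-→d10:-→d11:-→d12:-→d13:-→d14:-→d15:H4→d16:-  best=H4
  + 175.254.0.0/16 (H2) depth=16
  del 106.214.0.0/15 (clear depth 15)
  ? 199.189.1.213  path d0:H0→d1:-→d2:-→d3:-→d4:-→d5:-→d6:-→d7:-→d8:-→d9:-→d10:-→d11:-→d12:-→d13:-→d14:-→d15:-→d16:H2  best=H2
  ? 73.195.49.87  path d0:H0→d1:-→d2:-  best=H0
  del 175.254.0.0/16 (clear depth 16)
  del 0.0.0.0/0 (clear depth 0)

== LOOKUPS ==
["H2","H2","H2","H4","H2","H0"]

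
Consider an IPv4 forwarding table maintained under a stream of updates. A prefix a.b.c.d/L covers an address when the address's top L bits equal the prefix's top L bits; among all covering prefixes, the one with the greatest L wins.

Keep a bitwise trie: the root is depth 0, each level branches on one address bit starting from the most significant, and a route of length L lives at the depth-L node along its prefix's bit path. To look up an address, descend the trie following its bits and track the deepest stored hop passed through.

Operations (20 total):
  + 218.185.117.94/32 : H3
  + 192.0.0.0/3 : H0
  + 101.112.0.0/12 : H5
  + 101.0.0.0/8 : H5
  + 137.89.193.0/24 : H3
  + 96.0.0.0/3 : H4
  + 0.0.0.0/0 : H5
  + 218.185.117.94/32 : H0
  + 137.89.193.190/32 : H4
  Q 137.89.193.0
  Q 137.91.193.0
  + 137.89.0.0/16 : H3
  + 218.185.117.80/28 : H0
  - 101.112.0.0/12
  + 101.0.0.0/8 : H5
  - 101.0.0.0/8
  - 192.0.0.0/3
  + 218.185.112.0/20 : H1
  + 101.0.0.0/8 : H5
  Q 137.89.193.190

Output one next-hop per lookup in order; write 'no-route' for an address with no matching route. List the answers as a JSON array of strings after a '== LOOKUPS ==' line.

Process each operation:
  + 218.185.117.94/32 (H3) depth=32
  + 192.0.0.0/3 (H0) depth=3
  + 101.112.0.0/12 (H5) depth=12
  + 101.0.0.0/8 (H5) depth=8
  + 137.89.193.0/24 (H3) depth=24
  + 96.0.0.0/3 (H4) depth=3
  + 0.0.0.0/0 (H5) depth=0
  + 218.185.117.94/32 (H0) depth=32
  + 137.89.193.190/32 (H4) depth=32
  ? 137.89.193.0  path d0:H5→d1:-→d2:-→d3:-→d4:-→d5:-→d6:-→d7:-→d8:-→d9:-→d10:-→d11:-→d12:-→d13:-→d14:-→d15:-→d16:-→d17:-→d18:-→d19:-→d20:-→d21:-→d22:-→d23:-→d24:H3  best=H3
  ? 137.91.193.0  path d0:H5→d1:-→d2:-→d3:-→d4:-→d5:-→d6:-→d7:-→d8:-→d9:-→d10:-→d11:-→d12:-→d13:-→d14:-  best=H5
  + 137.89.0.0/16 (H3) depth=16
  + 218.185.117.80/28 (H0) depth=28
  del 101.112.0.0/12 (clear depth 12)
  + 101.0.0.0/8 (H5) depth=8
  del 101.0.0.0/8 (clear depth 8)
  del 192.0.0.0/3 (clear depth 3)
  + 218.185.112.0/20 (H1) depth=20
  + 101.0.0.0/8 (H5) depth=8
  ? 137.89.193.190  path d0:H5→d1:-→d2:-→d3:-→d4:-→d5:-→d6:-→d7:-→d8:-→d9:-→d10:-→d11:-→d12:-→d13:-→d14:-→d15:-→d16:H3→d17:-→d18:-→d19:-→d20:-→d21:-→d22:-→d23:-→d24:H3→d25:-→d26:-→d27:-→d28:-→d29:-→d30:-→d31:-→d32:H4  best=H4

== LOOKUPS ==
["H3","H5","H4"]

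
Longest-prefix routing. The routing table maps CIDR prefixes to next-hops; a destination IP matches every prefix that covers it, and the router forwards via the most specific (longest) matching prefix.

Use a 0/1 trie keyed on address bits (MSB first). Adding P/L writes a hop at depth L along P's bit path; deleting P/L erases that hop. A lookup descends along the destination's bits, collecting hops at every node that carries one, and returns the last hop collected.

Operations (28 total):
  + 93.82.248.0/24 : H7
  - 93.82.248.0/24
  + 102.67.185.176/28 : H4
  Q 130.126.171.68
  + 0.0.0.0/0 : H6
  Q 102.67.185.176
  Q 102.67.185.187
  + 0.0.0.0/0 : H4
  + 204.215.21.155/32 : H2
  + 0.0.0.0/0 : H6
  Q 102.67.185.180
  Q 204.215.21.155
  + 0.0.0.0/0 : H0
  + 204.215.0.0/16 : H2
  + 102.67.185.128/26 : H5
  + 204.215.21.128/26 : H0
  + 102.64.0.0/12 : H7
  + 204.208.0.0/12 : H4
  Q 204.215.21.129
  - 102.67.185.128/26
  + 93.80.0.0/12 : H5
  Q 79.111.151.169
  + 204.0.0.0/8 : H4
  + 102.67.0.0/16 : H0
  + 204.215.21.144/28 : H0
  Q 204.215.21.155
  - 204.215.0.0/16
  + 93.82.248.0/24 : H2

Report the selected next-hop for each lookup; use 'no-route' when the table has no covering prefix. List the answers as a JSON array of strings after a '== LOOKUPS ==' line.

Process each operation:
  add 93.82.248.0/24 -> H7 at depth 24
  - 93.82.248.0/24 clear@24
  add 102.67.185.176/28 -> H4 at depth 28
  Q 130.126.171.68: descend ε ; hops seen [∅] ; pick no-route
  add 0.0.0.0/0 -> H6 at depth 0
  Q 102.67.185.176: descend 0110011001000011101110011011 ; hops seen [H6,H4] ; pick H4
  Q 102.67.185.187: descend 0110011001000011101110011011 ; hops seen [H6,H4] ; pick H4
  add 0.0.0.0/0 -> H4 at depth 0
  add 204.215.21.155/32 -> H2 at depth 32
  add 0.0.0.0/0 -> H6 at depth 0
  Q 102.67.185.180: descend 0110011001000011101110011011 ; hops seen [H6,H4] ; pick H4
  Q 204.215.21.155: descend 11001100110101110001010110011011 ; hops seen [H6,H2] ; pick H2
  add 0.0.0.0/0 -> H0 at depth 0
  add 204.215.0.0/16 -> H2 at depth 16
  add 102.67.185.128/26 -> H5 at depth 26
  add 204.215.21.128/26 -> H0 at depth 26
  add 102.64.0.0/12 -> H7 at depth 12
  add 204.208.0.0/12 -> H4 at depth 12
  Q 204.215.21.129: descend 110011001101011100010101100 ; hops seen [H0,H4,H2,H0] ; pick H0
  - 102.67.185.128/26 clear@26
  add 93.80.0.0/12 -> H5 at depth 12
  Q 79.111.151.169: descend 010 ; hops seen [H0] ; pick H0
  add 204.0.0.0/8 -> H4 at depth 8
  add 102.67.0.0/16 -> H0 at depth 16
  add 204.215.21.144/28 -> H0 at depth 28
  Q 204.215.21.155: descend 11001100110101110001010110011011 ; hops seen [H0,H4,H4,H2,H0,H0,H2] ; pick H2
  - 204.215.0.0/16 clear@16
  add 93.82.248.0/24 -> H2 at depth 24

== LOOKUPS ==
["no-route","H4","H4","H4","H2","H0","H0","H2"]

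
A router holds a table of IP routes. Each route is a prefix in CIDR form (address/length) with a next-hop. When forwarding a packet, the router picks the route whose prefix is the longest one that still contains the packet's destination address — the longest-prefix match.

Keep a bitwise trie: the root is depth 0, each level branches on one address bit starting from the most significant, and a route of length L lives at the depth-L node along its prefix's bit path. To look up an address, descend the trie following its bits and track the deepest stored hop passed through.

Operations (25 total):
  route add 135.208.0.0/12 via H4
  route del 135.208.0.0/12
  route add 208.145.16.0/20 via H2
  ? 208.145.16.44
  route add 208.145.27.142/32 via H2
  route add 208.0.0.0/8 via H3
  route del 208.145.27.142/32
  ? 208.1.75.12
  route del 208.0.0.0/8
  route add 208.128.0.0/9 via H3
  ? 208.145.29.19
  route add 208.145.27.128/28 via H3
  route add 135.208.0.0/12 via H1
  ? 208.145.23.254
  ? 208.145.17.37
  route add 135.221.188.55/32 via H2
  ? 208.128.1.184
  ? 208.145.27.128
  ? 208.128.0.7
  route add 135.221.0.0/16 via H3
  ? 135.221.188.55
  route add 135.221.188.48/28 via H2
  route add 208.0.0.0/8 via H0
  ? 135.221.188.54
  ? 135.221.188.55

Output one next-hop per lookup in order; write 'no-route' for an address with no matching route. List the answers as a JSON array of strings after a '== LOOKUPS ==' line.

Trace:
  add 135.208.0.0/12 -> H4 at depth 12
  del 135.208.0.0/12 (clear depth 12)
  add 208.145.16.0/20 -> H2 at depth 20
  Q 208.145.16.44: descend 11010000100100010001 ; hops seen [H2] ; pick H2
  add 208.145.27.142/32 -> H2 at depth 32
  add 208.0.0.0/8 -> H3 at depth 8
  del 208.145.27.142/32 (clear depth 32)
  Q 208.1.75.12: descend 11010000 ; hops seen [H3] ; pick H3
  del 208.0.0.0/8 (clear depth 8)
  add 208.128.0.0/9 -> H3 at depth 9
  Q 208.145.29.19: descend 110100001001000100011 ; hops seen [H3,H2] ; pick H2
  add 208.145.27.128/28 -> H3 at depth 28
  add 135.208.0.0/12 -> H1 at depth 12
  Q 208.145.23.254: descend 11010000100100010001 ; hops seen [H3,H2] ; pick H2
  Q 208.145.17.37: descend 11010000100100010001 ; hops seen [H3,H2] ; pick H2
  add 135.221.188.55/32 -> H2 at depth 32
  Q 208.128.1.184: descend 11010000100 ; hops seen [H3] ; pick H3
  Q 208.145.27.128: descend 1101000010010001000110111000 ; hops seen [H3,H2,H3] ; pick H3
  Q 208.128.0.7: descend 11010000100 ; hops seen [H3] ; pick H3
  add 135.221.0.0/16 -> H3 at depth 16
  Q 135.221.188.55: descend 10000111110111011011110000110111 ; hops seen [H1,H3,H2] ; pick H2
  add 135.221.188.48/28 -> H2 at depth 28
  add 208.0.0.0/8 -> H0 at depth 8
  Q 135.221.188.54: descend 1000011111011101101111000011011 ; hops seen [H1,H3,H2] ; pick H2
  Q 135.221.188.55: descend 10000111110111011011110000110111 ; hops seen [H1,H3,H2,H2] ; pick H2

== LOOKUPS ==
["H2","H3","H2","H2","H2","H3","H3","H3","H2","H2","H2"]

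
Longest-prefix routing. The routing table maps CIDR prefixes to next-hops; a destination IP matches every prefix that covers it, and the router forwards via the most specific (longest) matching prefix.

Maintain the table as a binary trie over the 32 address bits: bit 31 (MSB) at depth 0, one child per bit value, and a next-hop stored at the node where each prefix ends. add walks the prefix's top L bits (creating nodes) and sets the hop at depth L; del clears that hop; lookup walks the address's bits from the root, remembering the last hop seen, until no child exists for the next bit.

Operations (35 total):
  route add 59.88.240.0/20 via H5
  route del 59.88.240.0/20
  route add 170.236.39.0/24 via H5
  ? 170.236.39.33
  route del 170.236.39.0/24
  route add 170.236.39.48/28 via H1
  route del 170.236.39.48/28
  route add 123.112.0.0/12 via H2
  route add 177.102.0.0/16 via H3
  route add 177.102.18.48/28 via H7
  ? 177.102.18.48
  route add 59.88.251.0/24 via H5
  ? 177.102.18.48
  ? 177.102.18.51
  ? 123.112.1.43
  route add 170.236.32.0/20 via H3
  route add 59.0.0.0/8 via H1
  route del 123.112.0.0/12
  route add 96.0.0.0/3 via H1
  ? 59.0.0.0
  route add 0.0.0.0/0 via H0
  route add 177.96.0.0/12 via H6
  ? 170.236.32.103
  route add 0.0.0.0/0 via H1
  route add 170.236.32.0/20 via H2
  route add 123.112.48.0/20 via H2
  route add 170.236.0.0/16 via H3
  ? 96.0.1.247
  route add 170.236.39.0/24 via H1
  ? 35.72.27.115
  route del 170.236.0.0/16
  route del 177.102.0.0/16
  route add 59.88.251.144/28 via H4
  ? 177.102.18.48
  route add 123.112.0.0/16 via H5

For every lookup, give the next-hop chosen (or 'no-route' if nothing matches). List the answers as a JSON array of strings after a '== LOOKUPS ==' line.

Apply in order:
  add 59.88.240.0/20 -> H5 at depth 20
  del 59.88.240.0/20 (clear depth 20)
  add 170.236.39.0/24 -> H5 at depth 24
  Q 170.236.39.33: descend 101010101110110000100111 ; hops seen [H5] ; pick H5
  del 170.236.39.0/24 (clear depth 24)
  add 170.236.39.48/28 -> H1 at depth 28
  del 170.236.39.48/28 (clear depth 28)
  add 123.112.0.0/12 -> H2 at depth 12
  add 177.102.0.0/16 -> H3 at depth 16
  add 177.102.18.48/28 -> H7 at depth 28
  Q 177.102.18.48: descend 1011000101100110000100100011 ; hops seen [H3,H7] ; pick H7
  add 59.88.251.0/24 -> H5 at depth 24
  Q 177.102.18.48: descend 1011000101100110000100100011 ; hops seen [H3,H7] ; pick H7
  Q 177.102.18.51: descend 1011000101100110000100100011 ; hops seen [H3,H7] ; pick H7
  Q 123.112.1.43: descend 011110110111 ; hops seen [H2] ; pick H2
  add 170.236.32.0/20 -> H3 at depth 20
  add 59.0.0.0/8 -> H1 at depth 8
  del 123.112.0.0/12 (clear depth 12)
  add 96.0.0.0/3 -> H1 at depth 3
  Q 59.0.0.0: descend 001110110 ; hops seen [H1] ; pick H1
  add 0.0.0.0/0 -> H0 at depth 0
  add 177.96.0.0/12 -> H6 at depth 12
  Q 170.236.32.103: descend 101010101110110000100 ; hops seen [H0,H3] ; pick H3
  add 0.0.0.0/0 -> H1 at depth 0
  add 170.236.32.0/20 -> H2 at depth 20
  add 123.112.48.0/20 -> H2 at depth 20
  add 170.236.0.0/16 -> H3 at depth 16
  Q 96.0.1.247: descend 011 ; hops seen [H1,H1] ; pick H1
  add 170.236.39.0/24 -> H1 at depth 24
  Q 35.72.27.115: descend 001 ; hops seen [H1] ; pick H1
  del 170.236.0.0/16 (clear depth 16)
  del 177.102.0.0/16 (clear depth 16)
  add 59.88.251.144/28 -> H4 at depth 28
  Q 177.102.18.48: descend 1011000101100110000100100011 ; hops seen [H1,H6,H7] ; pick H7
  add 123.112.0.0/16 -> H5 at depth 16

== LOOKUPS ==
["H5","H7","H7","H7","H2","H1","H3","H1","H1","H7"]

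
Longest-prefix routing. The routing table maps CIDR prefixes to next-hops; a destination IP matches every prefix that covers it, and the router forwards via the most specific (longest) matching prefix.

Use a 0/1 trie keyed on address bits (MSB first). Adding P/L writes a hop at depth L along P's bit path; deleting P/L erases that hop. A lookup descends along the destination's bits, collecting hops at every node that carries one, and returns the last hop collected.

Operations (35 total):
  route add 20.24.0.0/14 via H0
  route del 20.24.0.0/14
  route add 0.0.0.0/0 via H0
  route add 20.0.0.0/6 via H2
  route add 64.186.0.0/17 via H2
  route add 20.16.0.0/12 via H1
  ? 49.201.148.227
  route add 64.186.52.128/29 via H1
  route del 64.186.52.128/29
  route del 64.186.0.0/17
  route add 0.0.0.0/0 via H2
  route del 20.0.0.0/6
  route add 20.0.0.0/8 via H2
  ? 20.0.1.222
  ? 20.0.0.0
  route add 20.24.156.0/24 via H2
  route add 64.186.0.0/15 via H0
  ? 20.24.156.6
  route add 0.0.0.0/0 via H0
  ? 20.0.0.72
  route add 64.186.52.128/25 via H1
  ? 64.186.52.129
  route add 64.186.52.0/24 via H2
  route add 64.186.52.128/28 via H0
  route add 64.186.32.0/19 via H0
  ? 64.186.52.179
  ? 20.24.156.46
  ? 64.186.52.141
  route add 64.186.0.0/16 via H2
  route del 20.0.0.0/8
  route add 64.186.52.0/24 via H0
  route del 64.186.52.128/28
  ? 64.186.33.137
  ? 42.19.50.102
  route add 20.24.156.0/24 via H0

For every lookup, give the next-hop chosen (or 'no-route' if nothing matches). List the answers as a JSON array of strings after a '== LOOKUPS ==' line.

Trace:
  + 20.24.0.0/14 (H0) depth=14
  del 20.24.0.0/14 (clear depth 14)
  + 0.0.0.0/0 (H0) depth=0
  + 20.0.0.0/6 (H2) depth=6
  + 64.186.0.0/17 (H2) depth=17
  + 20.16.0.0/12 (H1) depth=12
  lookup 49.201.148.227: bits 00 walk d0:H0→d1:-→d2:- -> H0
  + 64.186.52.128/29 (H1) depth=29
  del 64.186.52.128/29 (clear depth 29)
  del 64.186.0.0/17 (clear depth 17)
  + 0.0.0.0/0 (H2) depth=0
  del 20.0.0.0/6 (clear depth 6)
  + 20.0.0.0/8 (H2) depth=8
  lookup 20.0.1.222: bits 00010100000 walk d0:H2→d1:-→d2:-→d3:-→d4:-→d5:-→d6:-→d7:-→d8:H2→d9:-→d10:-→d11:- -> H2
  lookup 20.0.0.0: bits 00010100000 walk d0:H2→d1:-→d2:-→d3:-→d4:-→d5:-→d6:-→d7:-→d8:H2→d9:-→d10:-→d11:- -> H2
  + 20.24.156.0/24 (H2) depth=24
  + 64.186.0.0/15 (H0) depth=15
  lookup 20.24.156.6: bits 000101000001100010011100 walk d0:H2→d1:-→d2:-→d3:-→d4:-→d5:-→d6:-→d7:-→d8:H2→d9:-→d10:-→d11:-→d12:H1→d13:-→d14:-→d15:-→d16:-→d17:-→d18:-→d19:-→d20:-→d21:-→d22:-→d23:-→d24:H2 -> H2
  + 0.0.0.0/0 (H0) depth=0
  lookup 20.0.0.72: bits 00010100000 walk d0:H0→d1:-→d2:-→d3:-→d4:-→d5:-→d6:-→d7:-→d8:H2→d9:-→d10:-→d11:- -> H2
  + 64.186.52.128/25 (H1) depth=25
  lookup 64.186.52.129: bits 01000000101110100011010010000 walk d0:H0→d1:-→d2:-→d3:-→d4:-→d5:-→d6:-→d7:-→d8:-→d9:-→d10:-→d11:-→d12:-→d13:-→d14:-→d15:H0→d16:-→d17:-→d18:-→d19:-→d20:-→d21:-→d22:-→d23:-→d24:-→d25:H1→d26:-→d27:-→d28:-→d29:- -> H1
  + 64.186.52.0/24 (H2) depth=24
  + 64.186.52.128/28 (H0) depth=28
  + 64.186.32.0/19 (H0) depth=19
  lookup 64.186.52.179: bits 01000000101110100011010010 walk d0:H0→d1:-→d2:-→d3:-→d4:-→d5:-→d6:-→d7:-→d8:-→d9:-→d10:-→d11:-→d12:-→d13:-→d14:-→d15:H0→d16:-→d17:-→d18:-→d19:H0→d20:-→d21:-→d22:-→d23:-→d24:H2→d25:H1→d26:- -> H1
  lookup 20.24.156.46: bits 000101000001100010011100 walk d0:H0→d1:-→d2:-→d3:-→d4:-→d5:-→d6:-→d7:-→d8:H2→d9:-→d10:-→d11:-→d12:H1→d13:-→d14:-→d15:-→d16:-→d17:-→d18:-→d19:-→d20:-→d21:-→d22:-→d23:-→d24:H2 -> H2
  lookup 64.186.52.141: bits 0100000010111010001101001000 walk d0:H0→d1:-→d2:-→d3:-→d4:-→d5:-→d6:-→d7:-→d8:-→d9:-→d10:-→d11:-→d12:-→d13:-→d14:-→d15:H0→d16:-→d17:-→d18:-→d19:H0→d20:-→d21:-→d22:-→d23:-→d24:H2→d25:H1→d26:-→d27:-→d28:H0 -> H0
  + 64.186.0.0/16 (H2) depth=16
  del 20.0.0.0/8 (clear depth 8)
  + 64.186.52.0/24 (H0) depth=24
  del 64.186.52.128/28 (clear depth 28)
  lookup 64.186.33.137: bits 0100000010111010001 walk d0:H0→d1:-→d2:-→d3:-→d4:-→d5:-→d6:-→d7:-→d8:-→d9:-→d10:-→d11:-→d12:-→d13:-→d14:-→d15:H0→d16:H2→d17:-→d18:-→d19:H0 -> H0
  lookup 42.19.50.102: bits 00 walk d0:H0→d1:-→d2:- -> H0
  + 20.24.156.0/24 (H0) depth=24

== LOOKUPS ==
["H0","H2","H2","H2","H2","H1","H1","H2","H0","H0","H0"]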